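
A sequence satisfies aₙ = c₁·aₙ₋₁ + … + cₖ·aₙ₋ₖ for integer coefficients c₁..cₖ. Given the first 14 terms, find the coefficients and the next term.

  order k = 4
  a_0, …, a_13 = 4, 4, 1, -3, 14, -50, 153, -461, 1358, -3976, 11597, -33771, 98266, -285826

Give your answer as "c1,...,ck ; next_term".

-3,1,3,-2 ; 831237

  a_4 = -3·-3 + 1·1 + 3·4 + -2·4 = 14
  a_5 = -3·14 + 1·-3 + 3·1 + -2·4 = -50
  a_6 = -3·-50 + 1·14 + 3·-3 + -2·1 = 153
  a_7 = -3·153 + 1·-50 + 3·14 + -2·-3 = -461
  a_8 = -3·-461 + 1·153 + 3·-50 + -2·14 = 1358
  a_9 = -3·1358 + 1·-461 + 3·153 + -2·-50 = -3976
  a_10 = -3·-3976 + 1·1358 + 3·-461 + -2·153 = 11597
  a_11 = -3·11597 + 1·-3976 + 3·1358 + -2·-461 = -33771
  a_12 = -3·-33771 + 1·11597 + 3·-3976 + -2·1358 = 98266
  a_13 = -3·98266 + 1·-33771 + 3·11597 + -2·-3976 = -285826
  a_14 = -3·-285826 + 1·98266 + 3·-33771 + -2·11597 = 831237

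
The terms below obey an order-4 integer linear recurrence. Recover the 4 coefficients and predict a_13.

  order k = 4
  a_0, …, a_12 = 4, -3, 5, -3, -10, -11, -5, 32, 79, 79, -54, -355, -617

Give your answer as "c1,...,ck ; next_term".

1,-1,-2,-2 ; -312

  a_4 = 1·-3 + -1·5 + -2·-3 + -2·4 = -10
  a_5 = 1·-10 + -1·-3 + -2·5 + -2·-3 = -11
  a_6 = 1·-11 + -1·-10 + -2·-3 + -2·5 = -5
  a_7 = 1·-5 + -1·-11 + -2·-10 + -2·-3 = 32
  a_8 = 1·32 + -1·-5 + -2·-11 + -2·-10 = 79
  a_9 = 1·79 + -1·32 + -2·-5 + -2·-11 = 79
  a_10 = 1·79 + -1·79 + -2·32 + -2·-5 = -54
  a_11 = 1·-54 + -1·79 + -2·79 + -2·32 = -355
  a_12 = 1·-355 + -1·-54 + -2·79 + -2·79 = -617
  a_13 = 1·-617 + -1·-355 + -2·-54 + -2·79 = -312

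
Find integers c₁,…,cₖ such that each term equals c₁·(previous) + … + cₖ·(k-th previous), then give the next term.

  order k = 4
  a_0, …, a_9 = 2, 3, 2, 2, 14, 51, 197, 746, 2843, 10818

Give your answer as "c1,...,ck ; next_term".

3,3,0,1 ; 41180

  a_4 = 3·2 + 3·2 + 0·3 + 1·2 = 14
  a_5 = 3·14 + 3·2 + 0·2 + 1·3 = 51
  a_6 = 3·51 + 3·14 + 0·2 + 1·2 = 197
  a_7 = 3·197 + 3·51 + 0·14 + 1·2 = 746
  a_8 = 3·746 + 3·197 + 0·51 + 1·14 = 2843
  a_9 = 3·2843 + 3·746 + 0·197 + 1·51 = 10818
  a_10 = 3·10818 + 3·2843 + 0·746 + 1·197 = 41180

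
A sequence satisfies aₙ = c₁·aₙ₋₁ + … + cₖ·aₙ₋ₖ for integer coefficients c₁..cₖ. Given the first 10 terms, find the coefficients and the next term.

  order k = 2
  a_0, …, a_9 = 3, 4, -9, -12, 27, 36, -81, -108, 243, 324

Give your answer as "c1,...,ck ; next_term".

  a_2 = 0·4 + -3·3 = -9
  a_3 = 0·-9 + -3·4 = -12
  a_4 = 0·-12 + -3·-9 = 27
  a_5 = 0·27 + -3·-12 = 36
  a_6 = 0·36 + -3·27 = -81
  a_7 = 0·-81 + -3·36 = -108
  a_8 = 0·-108 + -3·-81 = 243
  a_9 = 0·243 + -3·-108 = 324
  a_10 = 0·324 + -3·243 = -729

0,-3 ; -729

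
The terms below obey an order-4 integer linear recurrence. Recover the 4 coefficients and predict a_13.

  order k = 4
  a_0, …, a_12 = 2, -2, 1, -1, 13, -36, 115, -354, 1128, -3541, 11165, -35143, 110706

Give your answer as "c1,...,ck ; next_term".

  a_4 = -2·-1 + 3·1 + -1·-2 + 3·2 = 13
  a_5 = -2·13 + 3·-1 + -1·1 + 3·-2 = -36
  a_6 = -2·-36 + 3·13 + -1·-1 + 3·1 = 115
  a_7 = -2·115 + 3·-36 + -1·13 + 3·-1 = -354
  a_8 = -2·-354 + 3·115 + -1·-36 + 3·13 = 1128
  a_9 = -2·1128 + 3·-354 + -1·115 + 3·-36 = -3541
  a_10 = -2·-3541 + 3·1128 + -1·-354 + 3·115 = 11165
  a_11 = -2·11165 + 3·-3541 + -1·1128 + 3·-354 = -35143
  a_12 = -2·-35143 + 3·11165 + -1·-3541 + 3·1128 = 110706
  a_13 = -2·110706 + 3·-35143 + -1·11165 + 3·-3541 = -348629

-2,3,-1,3 ; -348629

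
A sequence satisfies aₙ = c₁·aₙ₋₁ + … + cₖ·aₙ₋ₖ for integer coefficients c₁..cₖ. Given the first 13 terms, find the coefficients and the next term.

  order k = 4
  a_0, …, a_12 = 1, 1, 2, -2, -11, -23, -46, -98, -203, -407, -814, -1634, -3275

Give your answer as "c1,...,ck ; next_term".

  a_4 = 3·-2 + -3·2 + 3·1 + -2·1 = -11
  a_5 = 3·-11 + -3·-2 + 3·2 + -2·1 = -23
  a_6 = 3·-23 + -3·-11 + 3·-2 + -2·2 = -46
  a_7 = 3·-46 + -3·-23 + 3·-11 + -2·-2 = -98
  a_8 = 3·-98 + -3·-46 + 3·-23 + -2·-11 = -203
  a_9 = 3·-203 + -3·-98 + 3·-46 + -2·-23 = -407
  a_10 = 3·-407 + -3·-203 + 3·-98 + -2·-46 = -814
  a_11 = 3·-814 + -3·-407 + 3·-203 + -2·-98 = -1634
  a_12 = 3·-1634 + -3·-814 + 3·-407 + -2·-203 = -3275
  a_13 = 3·-3275 + -3·-1634 + 3·-814 + -2·-407 = -6551

3,-3,3,-2 ; -6551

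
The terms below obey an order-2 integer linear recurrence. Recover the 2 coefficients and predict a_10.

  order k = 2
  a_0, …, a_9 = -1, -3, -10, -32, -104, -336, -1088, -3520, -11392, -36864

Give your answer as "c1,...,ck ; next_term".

  a_2 = 2·-3 + 4·-1 = -10
  a_3 = 2·-10 + 4·-3 = -32
  a_4 = 2·-32 + 4·-10 = -104
  a_5 = 2·-104 + 4·-32 = -336
  a_6 = 2·-336 + 4·-104 = -1088
  a_7 = 2·-1088 + 4·-336 = -3520
  a_8 = 2·-3520 + 4·-1088 = -11392
  a_9 = 2·-11392 + 4·-3520 = -36864
  a_10 = 2·-36864 + 4·-11392 = -119296

2,4 ; -119296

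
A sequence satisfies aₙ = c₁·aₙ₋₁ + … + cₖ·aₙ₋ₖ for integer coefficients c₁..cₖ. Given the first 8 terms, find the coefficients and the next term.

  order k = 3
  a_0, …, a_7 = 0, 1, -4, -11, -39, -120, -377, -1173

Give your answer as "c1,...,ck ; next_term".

3,1,-2 ; -3656

  a_3 = 3·-4 + 1·1 + -2·0 = -11
  a_4 = 3·-11 + 1·-4 + -2·1 = -39
  a_5 = 3·-39 + 1·-11 + -2·-4 = -120
  a_6 = 3·-120 + 1·-39 + -2·-11 = -377
  a_7 = 3·-377 + 1·-120 + -2·-39 = -1173
  a_8 = 3·-1173 + 1·-377 + -2·-120 = -3656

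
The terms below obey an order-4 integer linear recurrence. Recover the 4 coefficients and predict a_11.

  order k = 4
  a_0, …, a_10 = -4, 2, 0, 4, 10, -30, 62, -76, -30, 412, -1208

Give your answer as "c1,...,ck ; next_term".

  a_4 = -2·4 + -1·0 + 3·2 + -3·-4 = 10
  a_5 = -2·10 + -1·4 + 3·0 + -3·2 = -30
  a_6 = -2·-30 + -1·10 + 3·4 + -3·0 = 62
  a_7 = -2·62 + -1·-30 + 3·10 + -3·4 = -76
  a_8 = -2·-76 + -1·62 + 3·-30 + -3·10 = -30
  a_9 = -2·-30 + -1·-76 + 3·62 + -3·-30 = 412
  a_10 = -2·412 + -1·-30 + 3·-76 + -3·62 = -1208
  a_11 = -2·-1208 + -1·412 + 3·-30 + -3·-76 = 2142

-2,-1,3,-3 ; 2142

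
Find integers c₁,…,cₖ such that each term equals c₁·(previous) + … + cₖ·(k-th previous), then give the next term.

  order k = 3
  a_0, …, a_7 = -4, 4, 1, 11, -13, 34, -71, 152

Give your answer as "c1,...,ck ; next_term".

  a_3 = -1·1 + 2·4 + -1·-4 = 11
  a_4 = -1·11 + 2·1 + -1·4 = -13
  a_5 = -1·-13 + 2·11 + -1·1 = 34
  a_6 = -1·34 + 2·-13 + -1·11 = -71
  a_7 = -1·-71 + 2·34 + -1·-13 = 152
  a_8 = -1·152 + 2·-71 + -1·34 = -328

-1,2,-1 ; -328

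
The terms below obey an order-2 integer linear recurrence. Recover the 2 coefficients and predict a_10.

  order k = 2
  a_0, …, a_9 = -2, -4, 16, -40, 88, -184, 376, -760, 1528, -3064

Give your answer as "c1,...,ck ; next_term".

-3,-2 ; 6136

  a_2 = -3·-4 + -2·-2 = 16
  a_3 = -3·16 + -2·-4 = -40
  a_4 = -3·-40 + -2·16 = 88
  a_5 = -3·88 + -2·-40 = -184
  a_6 = -3·-184 + -2·88 = 376
  a_7 = -3·376 + -2·-184 = -760
  a_8 = -3·-760 + -2·376 = 1528
  a_9 = -3·1528 + -2·-760 = -3064
  a_10 = -3·-3064 + -2·1528 = 6136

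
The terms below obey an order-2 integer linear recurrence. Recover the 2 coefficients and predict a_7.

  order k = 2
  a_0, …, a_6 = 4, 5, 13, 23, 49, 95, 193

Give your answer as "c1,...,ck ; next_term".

1,2 ; 383

  a_2 = 1·5 + 2·4 = 13
  a_3 = 1·13 + 2·5 = 23
  a_4 = 1·23 + 2·13 = 49
  a_5 = 1·49 + 2·23 = 95
  a_6 = 1·95 + 2·49 = 193
  a_7 = 1·193 + 2·95 = 383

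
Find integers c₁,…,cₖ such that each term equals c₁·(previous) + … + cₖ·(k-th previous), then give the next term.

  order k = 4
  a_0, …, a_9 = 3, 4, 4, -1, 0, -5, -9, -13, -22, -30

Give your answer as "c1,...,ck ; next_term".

  a_4 = 1·-1 + 1·4 + 0·4 + -1·3 = 0
  a_5 = 1·0 + 1·-1 + 0·4 + -1·4 = -5
  a_6 = 1·-5 + 1·0 + 0·-1 + -1·4 = -9
  a_7 = 1·-9 + 1·-5 + 0·0 + -1·-1 = -13
  a_8 = 1·-13 + 1·-9 + 0·-5 + -1·0 = -22
  a_9 = 1·-22 + 1·-13 + 0·-9 + -1·-5 = -30
  a_10 = 1·-30 + 1·-22 + 0·-13 + -1·-9 = -43

1,1,0,-1 ; -43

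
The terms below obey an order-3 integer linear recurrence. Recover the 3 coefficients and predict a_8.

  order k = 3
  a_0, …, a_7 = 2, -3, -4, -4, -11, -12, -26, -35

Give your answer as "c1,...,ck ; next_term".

0,2,1 ; -64

  a_3 = 0·-4 + 2·-3 + 1·2 = -4
  a_4 = 0·-4 + 2·-4 + 1·-3 = -11
  a_5 = 0·-11 + 2·-4 + 1·-4 = -12
  a_6 = 0·-12 + 2·-11 + 1·-4 = -26
  a_7 = 0·-26 + 2·-12 + 1·-11 = -35
  a_8 = 0·-35 + 2·-26 + 1·-12 = -64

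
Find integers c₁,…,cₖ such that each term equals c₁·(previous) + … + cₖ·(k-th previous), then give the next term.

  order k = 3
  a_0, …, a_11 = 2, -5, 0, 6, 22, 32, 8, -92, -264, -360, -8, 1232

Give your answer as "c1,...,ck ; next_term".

2,-2,-2 ; 3200

  a_3 = 2·0 + -2·-5 + -2·2 = 6
  a_4 = 2·6 + -2·0 + -2·-5 = 22
  a_5 = 2·22 + -2·6 + -2·0 = 32
  a_6 = 2·32 + -2·22 + -2·6 = 8
  a_7 = 2·8 + -2·32 + -2·22 = -92
  a_8 = 2·-92 + -2·8 + -2·32 = -264
  a_9 = 2·-264 + -2·-92 + -2·8 = -360
  a_10 = 2·-360 + -2·-264 + -2·-92 = -8
  a_11 = 2·-8 + -2·-360 + -2·-264 = 1232
  a_12 = 2·1232 + -2·-8 + -2·-360 = 3200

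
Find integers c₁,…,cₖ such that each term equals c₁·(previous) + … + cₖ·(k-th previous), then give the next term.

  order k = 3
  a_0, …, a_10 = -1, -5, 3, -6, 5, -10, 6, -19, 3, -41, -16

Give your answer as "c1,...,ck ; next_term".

  a_3 = 1·3 + 2·-5 + -1·-1 = -6
  a_4 = 1·-6 + 2·3 + -1·-5 = 5
  a_5 = 1·5 + 2·-6 + -1·3 = -10
  a_6 = 1·-10 + 2·5 + -1·-6 = 6
  a_7 = 1·6 + 2·-10 + -1·5 = -19
  a_8 = 1·-19 + 2·6 + -1·-10 = 3
  a_9 = 1·3 + 2·-19 + -1·6 = -41
  a_10 = 1·-41 + 2·3 + -1·-19 = -16
  a_11 = 1·-16 + 2·-41 + -1·3 = -101

1,2,-1 ; -101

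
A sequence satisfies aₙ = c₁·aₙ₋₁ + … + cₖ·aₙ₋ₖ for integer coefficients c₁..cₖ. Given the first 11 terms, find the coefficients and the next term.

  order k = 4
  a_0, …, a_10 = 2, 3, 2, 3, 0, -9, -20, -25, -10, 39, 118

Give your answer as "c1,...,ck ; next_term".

2,-2,0,-1 ; 183

  a_4 = 2·3 + -2·2 + 0·3 + -1·2 = 0
  a_5 = 2·0 + -2·3 + 0·2 + -1·3 = -9
  a_6 = 2·-9 + -2·0 + 0·3 + -1·2 = -20
  a_7 = 2·-20 + -2·-9 + 0·0 + -1·3 = -25
  a_8 = 2·-25 + -2·-20 + 0·-9 + -1·0 = -10
  a_9 = 2·-10 + -2·-25 + 0·-20 + -1·-9 = 39
  a_10 = 2·39 + -2·-10 + 0·-25 + -1·-20 = 118
  a_11 = 2·118 + -2·39 + 0·-10 + -1·-25 = 183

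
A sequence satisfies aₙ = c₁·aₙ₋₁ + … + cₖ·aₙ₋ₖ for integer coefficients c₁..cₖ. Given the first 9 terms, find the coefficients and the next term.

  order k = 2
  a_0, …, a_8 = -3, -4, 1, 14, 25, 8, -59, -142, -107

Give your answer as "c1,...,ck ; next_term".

  a_2 = 2·-4 + -3·-3 = 1
  a_3 = 2·1 + -3·-4 = 14
  a_4 = 2·14 + -3·1 = 25
  a_5 = 2·25 + -3·14 = 8
  a_6 = 2·8 + -3·25 = -59
  a_7 = 2·-59 + -3·8 = -142
  a_8 = 2·-142 + -3·-59 = -107
  a_9 = 2·-107 + -3·-142 = 212

2,-3 ; 212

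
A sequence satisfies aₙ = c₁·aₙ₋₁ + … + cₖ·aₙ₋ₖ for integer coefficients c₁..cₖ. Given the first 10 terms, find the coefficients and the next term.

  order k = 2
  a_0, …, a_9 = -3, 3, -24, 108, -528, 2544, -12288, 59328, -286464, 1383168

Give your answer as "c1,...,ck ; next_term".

  a_2 = -4·3 + 4·-3 = -24
  a_3 = -4·-24 + 4·3 = 108
  a_4 = -4·108 + 4·-24 = -528
  a_5 = -4·-528 + 4·108 = 2544
  a_6 = -4·2544 + 4·-528 = -12288
  a_7 = -4·-12288 + 4·2544 = 59328
  a_8 = -4·59328 + 4·-12288 = -286464
  a_9 = -4·-286464 + 4·59328 = 1383168
  a_10 = -4·1383168 + 4·-286464 = -6678528

-4,4 ; -6678528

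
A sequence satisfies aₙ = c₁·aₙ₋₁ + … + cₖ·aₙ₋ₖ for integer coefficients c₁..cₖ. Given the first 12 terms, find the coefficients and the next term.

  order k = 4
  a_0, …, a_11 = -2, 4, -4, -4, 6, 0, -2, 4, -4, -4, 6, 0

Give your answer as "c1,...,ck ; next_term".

  a_4 = 0·-4 + -1·-4 + 0·4 + -1·-2 = 6
  a_5 = 0·6 + -1·-4 + 0·-4 + -1·4 = 0
  a_6 = 0·0 + -1·6 + 0·-4 + -1·-4 = -2
  a_7 = 0·-2 + -1·0 + 0·6 + -1·-4 = 4
  a_8 = 0·4 + -1·-2 + 0·0 + -1·6 = -4
  a_9 = 0·-4 + -1·4 + 0·-2 + -1·0 = -4
  a_10 = 0·-4 + -1·-4 + 0·4 + -1·-2 = 6
  a_11 = 0·6 + -1·-4 + 0·-4 + -1·4 = 0
  a_12 = 0·0 + -1·6 + 0·-4 + -1·-4 = -2

0,-1,0,-1 ; -2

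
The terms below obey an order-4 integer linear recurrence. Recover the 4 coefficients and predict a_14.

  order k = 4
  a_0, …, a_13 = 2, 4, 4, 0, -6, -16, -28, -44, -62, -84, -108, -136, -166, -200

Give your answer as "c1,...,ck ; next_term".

2,0,-2,1 ; -236

  a_4 = 2·0 + 0·4 + -2·4 + 1·2 = -6
  a_5 = 2·-6 + 0·0 + -2·4 + 1·4 = -16
  a_6 = 2·-16 + 0·-6 + -2·0 + 1·4 = -28
  a_7 = 2·-28 + 0·-16 + -2·-6 + 1·0 = -44
  a_8 = 2·-44 + 0·-28 + -2·-16 + 1·-6 = -62
  a_9 = 2·-62 + 0·-44 + -2·-28 + 1·-16 = -84
  a_10 = 2·-84 + 0·-62 + -2·-44 + 1·-28 = -108
  a_11 = 2·-108 + 0·-84 + -2·-62 + 1·-44 = -136
  a_12 = 2·-136 + 0·-108 + -2·-84 + 1·-62 = -166
  a_13 = 2·-166 + 0·-136 + -2·-108 + 1·-84 = -200
  a_14 = 2·-200 + 0·-166 + -2·-136 + 1·-108 = -236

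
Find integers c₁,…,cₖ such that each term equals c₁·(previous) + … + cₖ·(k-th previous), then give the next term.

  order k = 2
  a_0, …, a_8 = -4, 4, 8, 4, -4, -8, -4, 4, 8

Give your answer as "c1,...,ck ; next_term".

  a_2 = 1·4 + -1·-4 = 8
  a_3 = 1·8 + -1·4 = 4
  a_4 = 1·4 + -1·8 = -4
  a_5 = 1·-4 + -1·4 = -8
  a_6 = 1·-8 + -1·-4 = -4
  a_7 = 1·-4 + -1·-8 = 4
  a_8 = 1·4 + -1·-4 = 8
  a_9 = 1·8 + -1·4 = 4

1,-1 ; 4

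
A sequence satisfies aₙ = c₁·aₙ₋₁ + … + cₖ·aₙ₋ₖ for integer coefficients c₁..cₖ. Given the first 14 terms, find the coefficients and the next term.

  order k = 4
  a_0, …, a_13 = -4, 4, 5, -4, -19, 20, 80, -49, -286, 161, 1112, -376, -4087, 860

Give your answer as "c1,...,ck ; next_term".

  a_4 = 1·-4 + -3·5 + 3·4 + 3·-4 = -19
  a_5 = 1·-19 + -3·-4 + 3·5 + 3·4 = 20
  a_6 = 1·20 + -3·-19 + 3·-4 + 3·5 = 80
  a_7 = 1·80 + -3·20 + 3·-19 + 3·-4 = -49
  a_8 = 1·-49 + -3·80 + 3·20 + 3·-19 = -286
  a_9 = 1·-286 + -3·-49 + 3·80 + 3·20 = 161
  a_10 = 1·161 + -3·-286 + 3·-49 + 3·80 = 1112
  a_11 = 1·1112 + -3·161 + 3·-286 + 3·-49 = -376
  a_12 = 1·-376 + -3·1112 + 3·161 + 3·-286 = -4087
  a_13 = 1·-4087 + -3·-376 + 3·1112 + 3·161 = 860
  a_14 = 1·860 + -3·-4087 + 3·-376 + 3·1112 = 15329

1,-3,3,3 ; 15329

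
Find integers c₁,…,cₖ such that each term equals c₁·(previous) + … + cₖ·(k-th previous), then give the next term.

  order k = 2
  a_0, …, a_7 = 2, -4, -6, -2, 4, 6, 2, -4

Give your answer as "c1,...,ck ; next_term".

1,-1 ; -6

  a_2 = 1·-4 + -1·2 = -6
  a_3 = 1·-6 + -1·-4 = -2
  a_4 = 1·-2 + -1·-6 = 4
  a_5 = 1·4 + -1·-2 = 6
  a_6 = 1·6 + -1·4 = 2
  a_7 = 1·2 + -1·6 = -4
  a_8 = 1·-4 + -1·2 = -6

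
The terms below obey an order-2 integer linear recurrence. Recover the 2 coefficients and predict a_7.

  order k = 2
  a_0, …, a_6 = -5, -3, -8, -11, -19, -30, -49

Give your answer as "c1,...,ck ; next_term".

  a_2 = 1·-3 + 1·-5 = -8
  a_3 = 1·-8 + 1·-3 = -11
  a_4 = 1·-11 + 1·-8 = -19
  a_5 = 1·-19 + 1·-11 = -30
  a_6 = 1·-30 + 1·-19 = -49
  a_7 = 1·-49 + 1·-30 = -79

1,1 ; -79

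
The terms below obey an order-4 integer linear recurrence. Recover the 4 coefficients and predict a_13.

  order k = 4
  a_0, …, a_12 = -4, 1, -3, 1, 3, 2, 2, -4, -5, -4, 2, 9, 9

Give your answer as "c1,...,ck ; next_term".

  a_4 = 0·1 + 0·-3 + -1·1 + -1·-4 = 3
  a_5 = 0·3 + 0·1 + -1·-3 + -1·1 = 2
  a_6 = 0·2 + 0·3 + -1·1 + -1·-3 = 2
  a_7 = 0·2 + 0·2 + -1·3 + -1·1 = -4
  a_8 = 0·-4 + 0·2 + -1·2 + -1·3 = -5
  a_9 = 0·-5 + 0·-4 + -1·2 + -1·2 = -4
  a_10 = 0·-4 + 0·-5 + -1·-4 + -1·2 = 2
  a_11 = 0·2 + 0·-4 + -1·-5 + -1·-4 = 9
  a_12 = 0·9 + 0·2 + -1·-4 + -1·-5 = 9
  a_13 = 0·9 + 0·9 + -1·2 + -1·-4 = 2

0,0,-1,-1 ; 2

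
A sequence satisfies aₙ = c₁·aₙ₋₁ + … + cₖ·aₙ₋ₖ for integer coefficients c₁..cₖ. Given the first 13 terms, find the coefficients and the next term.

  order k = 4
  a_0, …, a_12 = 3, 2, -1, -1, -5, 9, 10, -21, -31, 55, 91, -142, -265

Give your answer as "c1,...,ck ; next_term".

-1,-3,-3,-1 ; 363

  a_4 = -1·-1 + -3·-1 + -3·2 + -1·3 = -5
  a_5 = -1·-5 + -3·-1 + -3·-1 + -1·2 = 9
  a_6 = -1·9 + -3·-5 + -3·-1 + -1·-1 = 10
  a_7 = -1·10 + -3·9 + -3·-5 + -1·-1 = -21
  a_8 = -1·-21 + -3·10 + -3·9 + -1·-5 = -31
  a_9 = -1·-31 + -3·-21 + -3·10 + -1·9 = 55
  a_10 = -1·55 + -3·-31 + -3·-21 + -1·10 = 91
  a_11 = -1·91 + -3·55 + -3·-31 + -1·-21 = -142
  a_12 = -1·-142 + -3·91 + -3·55 + -1·-31 = -265
  a_13 = -1·-265 + -3·-142 + -3·91 + -1·55 = 363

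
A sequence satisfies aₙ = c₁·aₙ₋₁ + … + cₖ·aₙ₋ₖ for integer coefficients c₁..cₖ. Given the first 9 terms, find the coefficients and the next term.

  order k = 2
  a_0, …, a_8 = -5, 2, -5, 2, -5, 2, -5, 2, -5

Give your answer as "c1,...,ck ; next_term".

  a_2 = 0·2 + 1·-5 = -5
  a_3 = 0·-5 + 1·2 = 2
  a_4 = 0·2 + 1·-5 = -5
  a_5 = 0·-5 + 1·2 = 2
  a_6 = 0·2 + 1·-5 = -5
  a_7 = 0·-5 + 1·2 = 2
  a_8 = 0·2 + 1·-5 = -5
  a_9 = 0·-5 + 1·2 = 2

0,1 ; 2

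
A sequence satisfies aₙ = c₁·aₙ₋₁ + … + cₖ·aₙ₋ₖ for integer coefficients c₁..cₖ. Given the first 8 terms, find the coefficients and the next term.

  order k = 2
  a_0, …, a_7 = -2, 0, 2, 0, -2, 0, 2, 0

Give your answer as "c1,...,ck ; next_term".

  a_2 = 0·0 + -1·-2 = 2
  a_3 = 0·2 + -1·0 = 0
  a_4 = 0·0 + -1·2 = -2
  a_5 = 0·-2 + -1·0 = 0
  a_6 = 0·0 + -1·-2 = 2
  a_7 = 0·2 + -1·0 = 0
  a_8 = 0·0 + -1·2 = -2

0,-1 ; -2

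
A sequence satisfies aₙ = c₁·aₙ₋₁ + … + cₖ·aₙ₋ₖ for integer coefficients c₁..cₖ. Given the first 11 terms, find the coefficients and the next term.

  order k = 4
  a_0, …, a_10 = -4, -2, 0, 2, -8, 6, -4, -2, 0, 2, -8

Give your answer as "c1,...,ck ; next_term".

-1,0,1,1 ; 6

  a_4 = -1·2 + 0·0 + 1·-2 + 1·-4 = -8
  a_5 = -1·-8 + 0·2 + 1·0 + 1·-2 = 6
  a_6 = -1·6 + 0·-8 + 1·2 + 1·0 = -4
  a_7 = -1·-4 + 0·6 + 1·-8 + 1·2 = -2
  a_8 = -1·-2 + 0·-4 + 1·6 + 1·-8 = 0
  a_9 = -1·0 + 0·-2 + 1·-4 + 1·6 = 2
  a_10 = -1·2 + 0·0 + 1·-2 + 1·-4 = -8
  a_11 = -1·-8 + 0·2 + 1·0 + 1·-2 = 6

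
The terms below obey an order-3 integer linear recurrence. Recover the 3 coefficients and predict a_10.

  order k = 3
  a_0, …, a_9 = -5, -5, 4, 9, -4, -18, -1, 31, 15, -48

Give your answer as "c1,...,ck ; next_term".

1,-2,1 ; -47

  a_3 = 1·4 + -2·-5 + 1·-5 = 9
  a_4 = 1·9 + -2·4 + 1·-5 = -4
  a_5 = 1·-4 + -2·9 + 1·4 = -18
  a_6 = 1·-18 + -2·-4 + 1·9 = -1
  a_7 = 1·-1 + -2·-18 + 1·-4 = 31
  a_8 = 1·31 + -2·-1 + 1·-18 = 15
  a_9 = 1·15 + -2·31 + 1·-1 = -48
  a_10 = 1·-48 + -2·15 + 1·31 = -47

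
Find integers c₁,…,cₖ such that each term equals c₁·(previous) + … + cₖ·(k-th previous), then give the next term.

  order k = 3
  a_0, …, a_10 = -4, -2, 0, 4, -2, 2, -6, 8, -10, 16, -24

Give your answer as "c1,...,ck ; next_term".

-1,0,-1 ; 34

  a_3 = -1·0 + 0·-2 + -1·-4 = 4
  a_4 = -1·4 + 0·0 + -1·-2 = -2
  a_5 = -1·-2 + 0·4 + -1·0 = 2
  a_6 = -1·2 + 0·-2 + -1·4 = -6
  a_7 = -1·-6 + 0·2 + -1·-2 = 8
  a_8 = -1·8 + 0·-6 + -1·2 = -10
  a_9 = -1·-10 + 0·8 + -1·-6 = 16
  a_10 = -1·16 + 0·-10 + -1·8 = -24
  a_11 = -1·-24 + 0·16 + -1·-10 = 34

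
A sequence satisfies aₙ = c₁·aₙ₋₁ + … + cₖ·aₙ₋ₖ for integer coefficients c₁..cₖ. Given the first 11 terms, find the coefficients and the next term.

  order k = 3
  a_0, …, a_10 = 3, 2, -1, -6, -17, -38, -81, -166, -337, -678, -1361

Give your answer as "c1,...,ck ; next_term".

  a_3 = 2·-1 + 1·2 + -2·3 = -6
  a_4 = 2·-6 + 1·-1 + -2·2 = -17
  a_5 = 2·-17 + 1·-6 + -2·-1 = -38
  a_6 = 2·-38 + 1·-17 + -2·-6 = -81
  a_7 = 2·-81 + 1·-38 + -2·-17 = -166
  a_8 = 2·-166 + 1·-81 + -2·-38 = -337
  a_9 = 2·-337 + 1·-166 + -2·-81 = -678
  a_10 = 2·-678 + 1·-337 + -2·-166 = -1361
  a_11 = 2·-1361 + 1·-678 + -2·-337 = -2726

2,1,-2 ; -2726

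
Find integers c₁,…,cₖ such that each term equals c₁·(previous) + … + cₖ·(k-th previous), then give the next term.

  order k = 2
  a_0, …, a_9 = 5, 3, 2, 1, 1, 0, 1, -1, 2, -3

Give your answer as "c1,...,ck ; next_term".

  a_2 = -1·3 + 1·5 = 2
  a_3 = -1·2 + 1·3 = 1
  a_4 = -1·1 + 1·2 = 1
  a_5 = -1·1 + 1·1 = 0
  a_6 = -1·0 + 1·1 = 1
  a_7 = -1·1 + 1·0 = -1
  a_8 = -1·-1 + 1·1 = 2
  a_9 = -1·2 + 1·-1 = -3
  a_10 = -1·-3 + 1·2 = 5

-1,1 ; 5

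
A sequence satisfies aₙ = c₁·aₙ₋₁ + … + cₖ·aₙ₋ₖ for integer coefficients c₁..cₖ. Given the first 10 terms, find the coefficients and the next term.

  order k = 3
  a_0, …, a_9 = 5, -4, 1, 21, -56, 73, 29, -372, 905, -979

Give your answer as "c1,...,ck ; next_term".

  a_3 = -2·1 + -2·-4 + 3·5 = 21
  a_4 = -2·21 + -2·1 + 3·-4 = -56
  a_5 = -2·-56 + -2·21 + 3·1 = 73
  a_6 = -2·73 + -2·-56 + 3·21 = 29
  a_7 = -2·29 + -2·73 + 3·-56 = -372
  a_8 = -2·-372 + -2·29 + 3·73 = 905
  a_9 = -2·905 + -2·-372 + 3·29 = -979
  a_10 = -2·-979 + -2·905 + 3·-372 = -968

-2,-2,3 ; -968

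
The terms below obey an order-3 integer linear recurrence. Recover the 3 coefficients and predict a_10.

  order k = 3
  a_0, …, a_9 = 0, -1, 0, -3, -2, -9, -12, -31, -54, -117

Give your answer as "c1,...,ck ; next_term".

0,3,2 ; -224

  a_3 = 0·0 + 3·-1 + 2·0 = -3
  a_4 = 0·-3 + 3·0 + 2·-1 = -2
  a_5 = 0·-2 + 3·-3 + 2·0 = -9
  a_6 = 0·-9 + 3·-2 + 2·-3 = -12
  a_7 = 0·-12 + 3·-9 + 2·-2 = -31
  a_8 = 0·-31 + 3·-12 + 2·-9 = -54
  a_9 = 0·-54 + 3·-31 + 2·-12 = -117
  a_10 = 0·-117 + 3·-54 + 2·-31 = -224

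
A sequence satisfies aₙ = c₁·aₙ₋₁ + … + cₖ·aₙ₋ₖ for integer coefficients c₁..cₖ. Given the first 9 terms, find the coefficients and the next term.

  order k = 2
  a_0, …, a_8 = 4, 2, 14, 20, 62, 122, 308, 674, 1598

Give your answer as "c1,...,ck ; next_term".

1,3 ; 3620

  a_2 = 1·2 + 3·4 = 14
  a_3 = 1·14 + 3·2 = 20
  a_4 = 1·20 + 3·14 = 62
  a_5 = 1·62 + 3·20 = 122
  a_6 = 1·122 + 3·62 = 308
  a_7 = 1·308 + 3·122 = 674
  a_8 = 1·674 + 3·308 = 1598
  a_9 = 1·1598 + 3·674 = 3620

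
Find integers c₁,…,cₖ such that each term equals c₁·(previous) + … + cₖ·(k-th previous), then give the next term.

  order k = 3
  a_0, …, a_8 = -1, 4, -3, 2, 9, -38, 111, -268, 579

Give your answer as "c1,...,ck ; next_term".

  a_3 = -3·-3 + -1·4 + 3·-1 = 2
  a_4 = -3·2 + -1·-3 + 3·4 = 9
  a_5 = -3·9 + -1·2 + 3·-3 = -38
  a_6 = -3·-38 + -1·9 + 3·2 = 111
  a_7 = -3·111 + -1·-38 + 3·9 = -268
  a_8 = -3·-268 + -1·111 + 3·-38 = 579
  a_9 = -3·579 + -1·-268 + 3·111 = -1136

-3,-1,3 ; -1136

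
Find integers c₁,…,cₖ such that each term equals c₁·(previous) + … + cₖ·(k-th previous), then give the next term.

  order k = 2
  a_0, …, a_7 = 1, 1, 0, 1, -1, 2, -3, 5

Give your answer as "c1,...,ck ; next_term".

  a_2 = -1·1 + 1·1 = 0
  a_3 = -1·0 + 1·1 = 1
  a_4 = -1·1 + 1·0 = -1
  a_5 = -1·-1 + 1·1 = 2
  a_6 = -1·2 + 1·-1 = -3
  a_7 = -1·-3 + 1·2 = 5
  a_8 = -1·5 + 1·-3 = -8

-1,1 ; -8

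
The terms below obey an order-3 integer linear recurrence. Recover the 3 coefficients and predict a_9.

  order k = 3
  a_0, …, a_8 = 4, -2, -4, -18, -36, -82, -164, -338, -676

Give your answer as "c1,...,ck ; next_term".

  a_3 = 2·-4 + 1·-2 + -2·4 = -18
  a_4 = 2·-18 + 1·-4 + -2·-2 = -36
  a_5 = 2·-36 + 1·-18 + -2·-4 = -82
  a_6 = 2·-82 + 1·-36 + -2·-18 = -164
  a_7 = 2·-164 + 1·-82 + -2·-36 = -338
  a_8 = 2·-338 + 1·-164 + -2·-82 = -676
  a_9 = 2·-676 + 1·-338 + -2·-164 = -1362

2,1,-2 ; -1362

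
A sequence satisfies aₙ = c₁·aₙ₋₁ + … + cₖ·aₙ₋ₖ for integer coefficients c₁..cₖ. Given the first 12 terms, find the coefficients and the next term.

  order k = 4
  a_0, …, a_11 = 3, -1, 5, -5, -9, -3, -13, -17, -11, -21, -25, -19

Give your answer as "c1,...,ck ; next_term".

  a_4 = 1·-5 + 0·5 + 1·-1 + -1·3 = -9
  a_5 = 1·-9 + 0·-5 + 1·5 + -1·-1 = -3
  a_6 = 1·-3 + 0·-9 + 1·-5 + -1·5 = -13
  a_7 = 1·-13 + 0·-3 + 1·-9 + -1·-5 = -17
  a_8 = 1·-17 + 0·-13 + 1·-3 + -1·-9 = -11
  a_9 = 1·-11 + 0·-17 + 1·-13 + -1·-3 = -21
  a_10 = 1·-21 + 0·-11 + 1·-17 + -1·-13 = -25
  a_11 = 1·-25 + 0·-21 + 1·-11 + -1·-17 = -19
  a_12 = 1·-19 + 0·-25 + 1·-21 + -1·-11 = -29

1,0,1,-1 ; -29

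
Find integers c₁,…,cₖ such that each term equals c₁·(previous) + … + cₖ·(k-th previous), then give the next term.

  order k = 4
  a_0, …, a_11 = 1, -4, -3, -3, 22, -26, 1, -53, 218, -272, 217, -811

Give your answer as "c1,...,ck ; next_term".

-1,-1,-3,4 ; 2282

  a_4 = -1·-3 + -1·-3 + -3·-4 + 4·1 = 22
  a_5 = -1·22 + -1·-3 + -3·-3 + 4·-4 = -26
  a_6 = -1·-26 + -1·22 + -3·-3 + 4·-3 = 1
  a_7 = -1·1 + -1·-26 + -3·22 + 4·-3 = -53
  a_8 = -1·-53 + -1·1 + -3·-26 + 4·22 = 218
  a_9 = -1·218 + -1·-53 + -3·1 + 4·-26 = -272
  a_10 = -1·-272 + -1·218 + -3·-53 + 4·1 = 217
  a_11 = -1·217 + -1·-272 + -3·218 + 4·-53 = -811
  a_12 = -1·-811 + -1·217 + -3·-272 + 4·218 = 2282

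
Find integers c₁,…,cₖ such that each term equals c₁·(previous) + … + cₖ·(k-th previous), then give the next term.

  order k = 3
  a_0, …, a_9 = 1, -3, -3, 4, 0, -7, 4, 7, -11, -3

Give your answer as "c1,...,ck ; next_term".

  a_3 = 0·-3 + -1·-3 + 1·1 = 4
  a_4 = 0·4 + -1·-3 + 1·-3 = 0
  a_5 = 0·0 + -1·4 + 1·-3 = -7
  a_6 = 0·-7 + -1·0 + 1·4 = 4
  a_7 = 0·4 + -1·-7 + 1·0 = 7
  a_8 = 0·7 + -1·4 + 1·-7 = -11
  a_9 = 0·-11 + -1·7 + 1·4 = -3
  a_10 = 0·-3 + -1·-11 + 1·7 = 18

0,-1,1 ; 18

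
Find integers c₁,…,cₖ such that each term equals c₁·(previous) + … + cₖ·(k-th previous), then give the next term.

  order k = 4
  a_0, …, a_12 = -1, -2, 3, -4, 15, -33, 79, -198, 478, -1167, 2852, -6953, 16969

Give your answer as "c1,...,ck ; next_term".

  a_4 = -2·-4 + 1·3 + -1·-2 + -2·-1 = 15
  a_5 = -2·15 + 1·-4 + -1·3 + -2·-2 = -33
  a_6 = -2·-33 + 1·15 + -1·-4 + -2·3 = 79
  a_7 = -2·79 + 1·-33 + -1·15 + -2·-4 = -198
  a_8 = -2·-198 + 1·79 + -1·-33 + -2·15 = 478
  a_9 = -2·478 + 1·-198 + -1·79 + -2·-33 = -1167
  a_10 = -2·-1167 + 1·478 + -1·-198 + -2·79 = 2852
  a_11 = -2·2852 + 1·-1167 + -1·478 + -2·-198 = -6953
  a_12 = -2·-6953 + 1·2852 + -1·-1167 + -2·478 = 16969
  a_13 = -2·16969 + 1·-6953 + -1·2852 + -2·-1167 = -41409

-2,1,-1,-2 ; -41409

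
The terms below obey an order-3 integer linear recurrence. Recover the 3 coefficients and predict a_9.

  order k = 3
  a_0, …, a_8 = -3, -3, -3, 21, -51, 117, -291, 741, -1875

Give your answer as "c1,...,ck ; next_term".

-3,-2,-2 ; 4725

  a_3 = -3·-3 + -2·-3 + -2·-3 = 21
  a_4 = -3·21 + -2·-3 + -2·-3 = -51
  a_5 = -3·-51 + -2·21 + -2·-3 = 117
  a_6 = -3·117 + -2·-51 + -2·21 = -291
  a_7 = -3·-291 + -2·117 + -2·-51 = 741
  a_8 = -3·741 + -2·-291 + -2·117 = -1875
  a_9 = -3·-1875 + -2·741 + -2·-291 = 4725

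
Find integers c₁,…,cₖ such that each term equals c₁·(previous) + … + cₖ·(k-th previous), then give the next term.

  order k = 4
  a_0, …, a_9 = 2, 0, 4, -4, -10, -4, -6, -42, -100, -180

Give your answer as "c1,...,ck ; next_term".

2,-1,3,1 ; -392

  a_4 = 2·-4 + -1·4 + 3·0 + 1·2 = -10
  a_5 = 2·-10 + -1·-4 + 3·4 + 1·0 = -4
  a_6 = 2·-4 + -1·-10 + 3·-4 + 1·4 = -6
  a_7 = 2·-6 + -1·-4 + 3·-10 + 1·-4 = -42
  a_8 = 2·-42 + -1·-6 + 3·-4 + 1·-10 = -100
  a_9 = 2·-100 + -1·-42 + 3·-6 + 1·-4 = -180
  a_10 = 2·-180 + -1·-100 + 3·-42 + 1·-6 = -392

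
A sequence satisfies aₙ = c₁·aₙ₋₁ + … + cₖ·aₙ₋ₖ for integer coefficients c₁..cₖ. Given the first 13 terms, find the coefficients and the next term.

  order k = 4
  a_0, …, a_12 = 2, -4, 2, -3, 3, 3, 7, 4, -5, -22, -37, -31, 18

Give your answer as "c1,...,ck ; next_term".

  a_4 = 1·-3 + 0·2 + -2·-4 + -1·2 = 3
  a_5 = 1·3 + 0·-3 + -2·2 + -1·-4 = 3
  a_6 = 1·3 + 0·3 + -2·-3 + -1·2 = 7
  a_7 = 1·7 + 0·3 + -2·3 + -1·-3 = 4
  a_8 = 1·4 + 0·7 + -2·3 + -1·3 = -5
  a_9 = 1·-5 + 0·4 + -2·7 + -1·3 = -22
  a_10 = 1·-22 + 0·-5 + -2·4 + -1·7 = -37
  a_11 = 1·-37 + 0·-22 + -2·-5 + -1·4 = -31
  a_12 = 1·-31 + 0·-37 + -2·-22 + -1·-5 = 18
  a_13 = 1·18 + 0·-31 + -2·-37 + -1·-22 = 114

1,0,-2,-1 ; 114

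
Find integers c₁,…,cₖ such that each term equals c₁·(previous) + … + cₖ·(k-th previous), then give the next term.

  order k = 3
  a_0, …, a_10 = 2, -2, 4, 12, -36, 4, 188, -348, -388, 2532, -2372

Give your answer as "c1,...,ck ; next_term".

-1,-4,4 ; -9308

  a_3 = -1·4 + -4·-2 + 4·2 = 12
  a_4 = -1·12 + -4·4 + 4·-2 = -36
  a_5 = -1·-36 + -4·12 + 4·4 = 4
  a_6 = -1·4 + -4·-36 + 4·12 = 188
  a_7 = -1·188 + -4·4 + 4·-36 = -348
  a_8 = -1·-348 + -4·188 + 4·4 = -388
  a_9 = -1·-388 + -4·-348 + 4·188 = 2532
  a_10 = -1·2532 + -4·-388 + 4·-348 = -2372
  a_11 = -1·-2372 + -4·2532 + 4·-388 = -9308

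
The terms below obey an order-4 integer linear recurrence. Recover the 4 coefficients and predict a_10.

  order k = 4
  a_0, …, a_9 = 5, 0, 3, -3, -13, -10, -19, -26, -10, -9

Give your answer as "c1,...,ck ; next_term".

  a_4 = 1·-3 + 0·3 + 1·0 + -2·5 = -13
  a_5 = 1·-13 + 0·-3 + 1·3 + -2·0 = -10
  a_6 = 1·-10 + 0·-13 + 1·-3 + -2·3 = -19
  a_7 = 1·-19 + 0·-10 + 1·-13 + -2·-3 = -26
  a_8 = 1·-26 + 0·-19 + 1·-10 + -2·-13 = -10
  a_9 = 1·-10 + 0·-26 + 1·-19 + -2·-10 = -9
  a_10 = 1·-9 + 0·-10 + 1·-26 + -2·-19 = 3

1,0,1,-2 ; 3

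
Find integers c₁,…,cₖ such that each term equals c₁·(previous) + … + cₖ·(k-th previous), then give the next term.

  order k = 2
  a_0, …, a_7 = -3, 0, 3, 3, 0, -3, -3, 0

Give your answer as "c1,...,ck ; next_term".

  a_2 = 1·0 + -1·-3 = 3
  a_3 = 1·3 + -1·0 = 3
  a_4 = 1·3 + -1·3 = 0
  a_5 = 1·0 + -1·3 = -3
  a_6 = 1·-3 + -1·0 = -3
  a_7 = 1·-3 + -1·-3 = 0
  a_8 = 1·0 + -1·-3 = 3

1,-1 ; 3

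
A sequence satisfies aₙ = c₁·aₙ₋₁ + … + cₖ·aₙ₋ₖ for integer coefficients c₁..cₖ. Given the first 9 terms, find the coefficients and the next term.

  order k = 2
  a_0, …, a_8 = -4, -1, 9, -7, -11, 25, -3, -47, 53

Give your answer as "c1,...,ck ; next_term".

  a_2 = -1·-1 + -2·-4 = 9
  a_3 = -1·9 + -2·-1 = -7
  a_4 = -1·-7 + -2·9 = -11
  a_5 = -1·-11 + -2·-7 = 25
  a_6 = -1·25 + -2·-11 = -3
  a_7 = -1·-3 + -2·25 = -47
  a_8 = -1·-47 + -2·-3 = 53
  a_9 = -1·53 + -2·-47 = 41

-1,-2 ; 41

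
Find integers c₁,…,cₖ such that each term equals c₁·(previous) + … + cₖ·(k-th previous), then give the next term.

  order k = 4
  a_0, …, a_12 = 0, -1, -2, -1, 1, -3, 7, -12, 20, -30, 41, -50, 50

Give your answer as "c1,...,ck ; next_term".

  a_4 = -2·-1 + 0·-2 + 1·-1 + -1·0 = 1
  a_5 = -2·1 + 0·-1 + 1·-2 + -1·-1 = -3
  a_6 = -2·-3 + 0·1 + 1·-1 + -1·-2 = 7
  a_7 = -2·7 + 0·-3 + 1·1 + -1·-1 = -12
  a_8 = -2·-12 + 0·7 + 1·-3 + -1·1 = 20
  a_9 = -2·20 + 0·-12 + 1·7 + -1·-3 = -30
  a_10 = -2·-30 + 0·20 + 1·-12 + -1·7 = 41
  a_11 = -2·41 + 0·-30 + 1·20 + -1·-12 = -50
  a_12 = -2·-50 + 0·41 + 1·-30 + -1·20 = 50
  a_13 = -2·50 + 0·-50 + 1·41 + -1·-30 = -29

-2,0,1,-1 ; -29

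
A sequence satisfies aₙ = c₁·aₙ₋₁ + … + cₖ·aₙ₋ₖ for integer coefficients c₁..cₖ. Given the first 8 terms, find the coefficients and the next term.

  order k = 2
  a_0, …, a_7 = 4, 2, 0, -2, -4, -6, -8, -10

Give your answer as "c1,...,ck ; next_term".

  a_2 = 2·2 + -1·4 = 0
  a_3 = 2·0 + -1·2 = -2
  a_4 = 2·-2 + -1·0 = -4
  a_5 = 2·-4 + -1·-2 = -6
  a_6 = 2·-6 + -1·-4 = -8
  a_7 = 2·-8 + -1·-6 = -10
  a_8 = 2·-10 + -1·-8 = -12

2,-1 ; -12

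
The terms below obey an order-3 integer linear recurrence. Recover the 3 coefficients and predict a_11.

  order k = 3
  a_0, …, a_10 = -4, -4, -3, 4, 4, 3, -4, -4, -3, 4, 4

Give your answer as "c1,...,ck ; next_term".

  a_3 = 0·-3 + 0·-4 + -1·-4 = 4
  a_4 = 0·4 + 0·-3 + -1·-4 = 4
  a_5 = 0·4 + 0·4 + -1·-3 = 3
  a_6 = 0·3 + 0·4 + -1·4 = -4
  a_7 = 0·-4 + 0·3 + -1·4 = -4
  a_8 = 0·-4 + 0·-4 + -1·3 = -3
  a_9 = 0·-3 + 0·-4 + -1·-4 = 4
  a_10 = 0·4 + 0·-3 + -1·-4 = 4
  a_11 = 0·4 + 0·4 + -1·-3 = 3

0,0,-1 ; 3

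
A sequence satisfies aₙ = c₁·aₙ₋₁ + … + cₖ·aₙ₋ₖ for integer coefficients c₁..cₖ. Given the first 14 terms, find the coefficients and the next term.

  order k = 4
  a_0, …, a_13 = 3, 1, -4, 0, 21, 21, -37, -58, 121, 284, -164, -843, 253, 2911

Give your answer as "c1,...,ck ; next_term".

  a_4 = 1·0 + -2·-4 + 1·1 + 4·3 = 21
  a_5 = 1·21 + -2·0 + 1·-4 + 4·1 = 21
  a_6 = 1·21 + -2·21 + 1·0 + 4·-4 = -37
  a_7 = 1·-37 + -2·21 + 1·21 + 4·0 = -58
  a_8 = 1·-58 + -2·-37 + 1·21 + 4·21 = 121
  a_9 = 1·121 + -2·-58 + 1·-37 + 4·21 = 284
  a_10 = 1·284 + -2·121 + 1·-58 + 4·-37 = -164
  a_11 = 1·-164 + -2·284 + 1·121 + 4·-58 = -843
  a_12 = 1·-843 + -2·-164 + 1·284 + 4·121 = 253
  a_13 = 1·253 + -2·-843 + 1·-164 + 4·284 = 2911
  a_14 = 1·2911 + -2·253 + 1·-843 + 4·-164 = 906

1,-2,1,4 ; 906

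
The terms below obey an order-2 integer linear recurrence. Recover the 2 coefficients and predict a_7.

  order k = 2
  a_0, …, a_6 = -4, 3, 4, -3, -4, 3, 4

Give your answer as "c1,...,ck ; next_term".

0,-1 ; -3

  a_2 = 0·3 + -1·-4 = 4
  a_3 = 0·4 + -1·3 = -3
  a_4 = 0·-3 + -1·4 = -4
  a_5 = 0·-4 + -1·-3 = 3
  a_6 = 0·3 + -1·-4 = 4
  a_7 = 0·4 + -1·3 = -3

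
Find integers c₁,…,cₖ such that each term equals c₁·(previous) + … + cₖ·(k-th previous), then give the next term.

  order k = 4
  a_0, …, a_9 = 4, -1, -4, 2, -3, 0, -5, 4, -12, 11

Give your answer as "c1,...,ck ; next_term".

-1,1,1,1 ; -24

  a_4 = -1·2 + 1·-4 + 1·-1 + 1·4 = -3
  a_5 = -1·-3 + 1·2 + 1·-4 + 1·-1 = 0
  a_6 = -1·0 + 1·-3 + 1·2 + 1·-4 = -5
  a_7 = -1·-5 + 1·0 + 1·-3 + 1·2 = 4
  a_8 = -1·4 + 1·-5 + 1·0 + 1·-3 = -12
  a_9 = -1·-12 + 1·4 + 1·-5 + 1·0 = 11
  a_10 = -1·11 + 1·-12 + 1·4 + 1·-5 = -24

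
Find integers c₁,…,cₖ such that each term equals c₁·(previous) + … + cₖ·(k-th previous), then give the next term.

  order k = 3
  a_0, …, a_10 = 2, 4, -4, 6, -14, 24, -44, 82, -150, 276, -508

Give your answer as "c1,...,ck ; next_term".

-1,1,-1 ; 934

  a_3 = -1·-4 + 1·4 + -1·2 = 6
  a_4 = -1·6 + 1·-4 + -1·4 = -14
  a_5 = -1·-14 + 1·6 + -1·-4 = 24
  a_6 = -1·24 + 1·-14 + -1·6 = -44
  a_7 = -1·-44 + 1·24 + -1·-14 = 82
  a_8 = -1·82 + 1·-44 + -1·24 = -150
  a_9 = -1·-150 + 1·82 + -1·-44 = 276
  a_10 = -1·276 + 1·-150 + -1·82 = -508
  a_11 = -1·-508 + 1·276 + -1·-150 = 934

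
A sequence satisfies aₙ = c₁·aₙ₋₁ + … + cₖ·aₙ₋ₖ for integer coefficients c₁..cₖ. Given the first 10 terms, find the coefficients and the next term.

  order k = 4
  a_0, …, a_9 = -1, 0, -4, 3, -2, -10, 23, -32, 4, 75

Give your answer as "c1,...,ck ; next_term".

  a_4 = -1·3 + 0·-4 + 3·0 + -1·-1 = -2
  a_5 = -1·-2 + 0·3 + 3·-4 + -1·0 = -10
  a_6 = -1·-10 + 0·-2 + 3·3 + -1·-4 = 23
  a_7 = -1·23 + 0·-10 + 3·-2 + -1·3 = -32
  a_8 = -1·-32 + 0·23 + 3·-10 + -1·-2 = 4
  a_9 = -1·4 + 0·-32 + 3·23 + -1·-10 = 75
  a_10 = -1·75 + 0·4 + 3·-32 + -1·23 = -194

-1,0,3,-1 ; -194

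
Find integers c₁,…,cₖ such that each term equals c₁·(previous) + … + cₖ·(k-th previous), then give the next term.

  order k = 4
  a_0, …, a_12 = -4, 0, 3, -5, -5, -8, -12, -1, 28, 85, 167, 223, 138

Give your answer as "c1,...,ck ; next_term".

  a_4 = 2·-5 + -1·3 + -1·0 + -2·-4 = -5
  a_5 = 2·-5 + -1·-5 + -1·3 + -2·0 = -8
  a_6 = 2·-8 + -1·-5 + -1·-5 + -2·3 = -12
  a_7 = 2·-12 + -1·-8 + -1·-5 + -2·-5 = -1
  a_8 = 2·-1 + -1·-12 + -1·-8 + -2·-5 = 28
  a_9 = 2·28 + -1·-1 + -1·-12 + -2·-8 = 85
  a_10 = 2·85 + -1·28 + -1·-1 + -2·-12 = 167
  a_11 = 2·167 + -1·85 + -1·28 + -2·-1 = 223
  a_12 = 2·223 + -1·167 + -1·85 + -2·28 = 138
  a_13 = 2·138 + -1·223 + -1·167 + -2·85 = -284

2,-1,-1,-2 ; -284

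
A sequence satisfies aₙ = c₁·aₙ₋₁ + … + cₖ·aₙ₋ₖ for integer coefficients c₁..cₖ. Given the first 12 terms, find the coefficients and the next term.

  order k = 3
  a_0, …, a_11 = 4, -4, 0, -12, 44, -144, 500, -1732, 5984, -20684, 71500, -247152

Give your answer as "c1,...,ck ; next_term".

-3,1,-2 ; 854324

  a_3 = -3·0 + 1·-4 + -2·4 = -12
  a_4 = -3·-12 + 1·0 + -2·-4 = 44
  a_5 = -3·44 + 1·-12 + -2·0 = -144
  a_6 = -3·-144 + 1·44 + -2·-12 = 500
  a_7 = -3·500 + 1·-144 + -2·44 = -1732
  a_8 = -3·-1732 + 1·500 + -2·-144 = 5984
  a_9 = -3·5984 + 1·-1732 + -2·500 = -20684
  a_10 = -3·-20684 + 1·5984 + -2·-1732 = 71500
  a_11 = -3·71500 + 1·-20684 + -2·5984 = -247152
  a_12 = -3·-247152 + 1·71500 + -2·-20684 = 854324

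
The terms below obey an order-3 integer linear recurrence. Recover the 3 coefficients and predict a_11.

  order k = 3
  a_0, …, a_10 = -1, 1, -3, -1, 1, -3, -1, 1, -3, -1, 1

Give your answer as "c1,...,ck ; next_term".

  a_3 = 0·-3 + 0·1 + 1·-1 = -1
  a_4 = 0·-1 + 0·-3 + 1·1 = 1
  a_5 = 0·1 + 0·-1 + 1·-3 = -3
  a_6 = 0·-3 + 0·1 + 1·-1 = -1
  a_7 = 0·-1 + 0·-3 + 1·1 = 1
  a_8 = 0·1 + 0·-1 + 1·-3 = -3
  a_9 = 0·-3 + 0·1 + 1·-1 = -1
  a_10 = 0·-1 + 0·-3 + 1·1 = 1
  a_11 = 0·1 + 0·-1 + 1·-3 = -3

0,0,1 ; -3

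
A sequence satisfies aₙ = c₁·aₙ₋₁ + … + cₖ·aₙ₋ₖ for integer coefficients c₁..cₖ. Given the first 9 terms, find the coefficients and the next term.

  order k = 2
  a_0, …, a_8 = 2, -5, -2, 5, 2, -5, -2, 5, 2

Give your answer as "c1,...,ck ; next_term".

  a_2 = 0·-5 + -1·2 = -2
  a_3 = 0·-2 + -1·-5 = 5
  a_4 = 0·5 + -1·-2 = 2
  a_5 = 0·2 + -1·5 = -5
  a_6 = 0·-5 + -1·2 = -2
  a_7 = 0·-2 + -1·-5 = 5
  a_8 = 0·5 + -1·-2 = 2
  a_9 = 0·2 + -1·5 = -5

0,-1 ; -5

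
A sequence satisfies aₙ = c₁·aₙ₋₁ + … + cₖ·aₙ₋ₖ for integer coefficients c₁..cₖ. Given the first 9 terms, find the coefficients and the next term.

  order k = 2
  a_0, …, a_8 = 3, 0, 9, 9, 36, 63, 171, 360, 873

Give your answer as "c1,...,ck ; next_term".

1,3 ; 1953

  a_2 = 1·0 + 3·3 = 9
  a_3 = 1·9 + 3·0 = 9
  a_4 = 1·9 + 3·9 = 36
  a_5 = 1·36 + 3·9 = 63
  a_6 = 1·63 + 3·36 = 171
  a_7 = 1·171 + 3·63 = 360
  a_8 = 1·360 + 3·171 = 873
  a_9 = 1·873 + 3·360 = 1953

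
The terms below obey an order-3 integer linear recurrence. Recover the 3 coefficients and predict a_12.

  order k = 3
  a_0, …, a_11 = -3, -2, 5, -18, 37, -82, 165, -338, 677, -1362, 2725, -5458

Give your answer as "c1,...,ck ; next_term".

-2,1,2 ; 10917

  a_3 = -2·5 + 1·-2 + 2·-3 = -18
  a_4 = -2·-18 + 1·5 + 2·-2 = 37
  a_5 = -2·37 + 1·-18 + 2·5 = -82
  a_6 = -2·-82 + 1·37 + 2·-18 = 165
  a_7 = -2·165 + 1·-82 + 2·37 = -338
  a_8 = -2·-338 + 1·165 + 2·-82 = 677
  a_9 = -2·677 + 1·-338 + 2·165 = -1362
  a_10 = -2·-1362 + 1·677 + 2·-338 = 2725
  a_11 = -2·2725 + 1·-1362 + 2·677 = -5458
  a_12 = -2·-5458 + 1·2725 + 2·-1362 = 10917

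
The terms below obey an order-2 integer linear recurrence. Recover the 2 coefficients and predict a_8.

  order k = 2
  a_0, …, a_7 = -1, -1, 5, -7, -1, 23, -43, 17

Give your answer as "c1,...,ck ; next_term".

-2,-3 ; 95

  a_2 = -2·-1 + -3·-1 = 5
  a_3 = -2·5 + -3·-1 = -7
  a_4 = -2·-7 + -3·5 = -1
  a_5 = -2·-1 + -3·-7 = 23
  a_6 = -2·23 + -3·-1 = -43
  a_7 = -2·-43 + -3·23 = 17
  a_8 = -2·17 + -3·-43 = 95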